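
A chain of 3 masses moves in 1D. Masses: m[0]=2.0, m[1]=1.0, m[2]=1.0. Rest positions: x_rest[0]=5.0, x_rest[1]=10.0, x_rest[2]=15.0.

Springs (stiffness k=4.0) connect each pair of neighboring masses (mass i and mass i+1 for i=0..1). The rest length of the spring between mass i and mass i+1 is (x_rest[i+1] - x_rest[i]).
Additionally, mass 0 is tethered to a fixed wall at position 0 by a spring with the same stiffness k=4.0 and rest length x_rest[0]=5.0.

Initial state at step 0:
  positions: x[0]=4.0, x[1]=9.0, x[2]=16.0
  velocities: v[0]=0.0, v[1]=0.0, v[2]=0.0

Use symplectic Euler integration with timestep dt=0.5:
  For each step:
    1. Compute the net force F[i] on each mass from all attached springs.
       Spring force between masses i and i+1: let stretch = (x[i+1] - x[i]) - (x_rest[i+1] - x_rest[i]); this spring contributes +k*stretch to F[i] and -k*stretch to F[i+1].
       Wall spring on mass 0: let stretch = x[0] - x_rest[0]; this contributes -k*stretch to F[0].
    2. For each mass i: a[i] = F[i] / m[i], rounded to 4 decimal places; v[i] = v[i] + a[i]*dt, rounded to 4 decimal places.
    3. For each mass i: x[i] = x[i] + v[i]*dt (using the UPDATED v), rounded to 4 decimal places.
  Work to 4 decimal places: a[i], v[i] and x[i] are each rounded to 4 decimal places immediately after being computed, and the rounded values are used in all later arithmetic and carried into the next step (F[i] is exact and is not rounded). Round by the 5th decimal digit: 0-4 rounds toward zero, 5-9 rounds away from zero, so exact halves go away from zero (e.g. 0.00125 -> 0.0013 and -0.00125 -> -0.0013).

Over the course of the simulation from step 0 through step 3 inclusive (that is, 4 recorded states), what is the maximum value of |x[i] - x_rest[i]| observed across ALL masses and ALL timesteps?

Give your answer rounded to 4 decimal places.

Answer: 1.2500

Derivation:
Step 0: x=[4.0000 9.0000 16.0000] v=[0.0000 0.0000 0.0000]
Step 1: x=[4.5000 11.0000 14.0000] v=[1.0000 4.0000 -4.0000]
Step 2: x=[6.0000 9.5000 14.0000] v=[3.0000 -3.0000 0.0000]
Step 3: x=[6.2500 9.0000 14.5000] v=[0.5000 -1.0000 1.0000]
Max displacement = 1.2500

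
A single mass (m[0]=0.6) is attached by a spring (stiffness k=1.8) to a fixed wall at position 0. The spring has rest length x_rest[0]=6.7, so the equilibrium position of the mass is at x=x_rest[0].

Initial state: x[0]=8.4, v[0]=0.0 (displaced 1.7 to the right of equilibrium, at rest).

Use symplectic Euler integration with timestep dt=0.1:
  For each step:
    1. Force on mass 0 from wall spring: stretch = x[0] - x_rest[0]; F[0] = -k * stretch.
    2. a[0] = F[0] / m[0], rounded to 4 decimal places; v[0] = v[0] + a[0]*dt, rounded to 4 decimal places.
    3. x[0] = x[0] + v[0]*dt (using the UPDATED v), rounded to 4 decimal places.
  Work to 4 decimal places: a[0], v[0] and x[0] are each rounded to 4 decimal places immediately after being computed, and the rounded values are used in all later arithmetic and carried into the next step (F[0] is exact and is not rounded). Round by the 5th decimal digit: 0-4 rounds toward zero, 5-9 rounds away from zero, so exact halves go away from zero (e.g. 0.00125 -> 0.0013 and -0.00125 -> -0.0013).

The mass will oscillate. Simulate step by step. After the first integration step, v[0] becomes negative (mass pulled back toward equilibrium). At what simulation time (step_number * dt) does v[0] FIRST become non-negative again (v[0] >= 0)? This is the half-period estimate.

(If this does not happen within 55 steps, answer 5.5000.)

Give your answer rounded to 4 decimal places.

Answer: 1.9000

Derivation:
Step 0: x=[8.4000] v=[0.0000]
Step 1: x=[8.3490] v=[-0.5100]
Step 2: x=[8.2485] v=[-1.0047]
Step 3: x=[8.1016] v=[-1.4693]
Step 4: x=[7.9126] v=[-1.8898]
Step 5: x=[7.6872] v=[-2.2536]
Step 6: x=[7.4322] v=[-2.5498]
Step 7: x=[7.1553] v=[-2.7695]
Step 8: x=[6.8647] v=[-2.9061]
Step 9: x=[6.5692] v=[-2.9555]
Step 10: x=[6.2776] v=[-2.9163]
Step 11: x=[5.9986] v=[-2.7896]
Step 12: x=[5.7407] v=[-2.5792]
Step 13: x=[5.5116] v=[-2.2914]
Step 14: x=[5.3181] v=[-1.9349]
Step 15: x=[5.1661] v=[-1.5203]
Step 16: x=[5.0601] v=[-1.0601]
Step 17: x=[5.0033] v=[-0.5681]
Step 18: x=[4.9974] v=[-0.0591]
Step 19: x=[5.0426] v=[0.4517]
First v>=0 after going negative at step 19, time=1.9000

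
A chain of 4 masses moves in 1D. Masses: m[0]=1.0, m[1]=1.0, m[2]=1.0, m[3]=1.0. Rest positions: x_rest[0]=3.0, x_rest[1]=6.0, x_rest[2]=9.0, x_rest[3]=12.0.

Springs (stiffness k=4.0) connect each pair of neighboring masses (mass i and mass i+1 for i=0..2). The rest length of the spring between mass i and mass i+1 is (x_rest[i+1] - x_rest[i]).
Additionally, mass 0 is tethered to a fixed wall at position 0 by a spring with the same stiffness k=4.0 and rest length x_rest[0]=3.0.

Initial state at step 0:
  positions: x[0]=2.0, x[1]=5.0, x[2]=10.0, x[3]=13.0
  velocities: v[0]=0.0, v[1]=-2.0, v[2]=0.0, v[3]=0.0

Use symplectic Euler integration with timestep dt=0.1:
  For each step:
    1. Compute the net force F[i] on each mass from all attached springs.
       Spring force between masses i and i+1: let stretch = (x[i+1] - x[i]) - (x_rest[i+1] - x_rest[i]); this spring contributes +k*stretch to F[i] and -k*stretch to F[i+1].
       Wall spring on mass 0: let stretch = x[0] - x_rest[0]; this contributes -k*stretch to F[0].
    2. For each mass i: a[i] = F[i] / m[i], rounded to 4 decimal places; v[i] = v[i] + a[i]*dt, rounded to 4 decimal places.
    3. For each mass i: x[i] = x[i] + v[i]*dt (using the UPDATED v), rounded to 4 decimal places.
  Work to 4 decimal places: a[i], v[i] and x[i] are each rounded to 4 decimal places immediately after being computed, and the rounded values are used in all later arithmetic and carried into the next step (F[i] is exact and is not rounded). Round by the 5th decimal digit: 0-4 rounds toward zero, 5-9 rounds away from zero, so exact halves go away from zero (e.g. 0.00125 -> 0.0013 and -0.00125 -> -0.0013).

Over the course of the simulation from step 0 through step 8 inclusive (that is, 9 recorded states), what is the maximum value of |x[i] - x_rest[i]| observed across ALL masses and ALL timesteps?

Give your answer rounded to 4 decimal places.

Answer: 1.1520

Derivation:
Step 0: x=[2.0000 5.0000 10.0000 13.0000] v=[0.0000 -2.0000 0.0000 0.0000]
Step 1: x=[2.0400 4.8800 9.9200 13.0000] v=[0.4000 -1.2000 -0.8000 0.0000]
Step 2: x=[2.1120 4.8480 9.7616 12.9968] v=[0.7200 -0.3200 -1.5840 -0.0320]
Step 3: x=[2.2090 4.9031 9.5361 12.9842] v=[0.9696 0.5510 -2.2554 -0.1261]
Step 4: x=[2.3254 5.0358 9.2632 12.9537] v=[1.1636 1.3266 -2.7294 -0.3053]
Step 5: x=[2.4572 5.2291 8.9688 12.8956] v=[1.3176 1.9334 -2.9442 -0.5815]
Step 6: x=[2.6016 5.4612 8.6819 12.8004] v=[1.4435 2.3205 -2.8694 -0.9522]
Step 7: x=[2.7563 5.7077 8.4309 12.6604] v=[1.5467 2.4649 -2.5103 -1.3996]
Step 8: x=[2.9188 5.9451 8.2401 12.4713] v=[1.6247 2.3736 -1.9078 -1.8914]
Max displacement = 1.1520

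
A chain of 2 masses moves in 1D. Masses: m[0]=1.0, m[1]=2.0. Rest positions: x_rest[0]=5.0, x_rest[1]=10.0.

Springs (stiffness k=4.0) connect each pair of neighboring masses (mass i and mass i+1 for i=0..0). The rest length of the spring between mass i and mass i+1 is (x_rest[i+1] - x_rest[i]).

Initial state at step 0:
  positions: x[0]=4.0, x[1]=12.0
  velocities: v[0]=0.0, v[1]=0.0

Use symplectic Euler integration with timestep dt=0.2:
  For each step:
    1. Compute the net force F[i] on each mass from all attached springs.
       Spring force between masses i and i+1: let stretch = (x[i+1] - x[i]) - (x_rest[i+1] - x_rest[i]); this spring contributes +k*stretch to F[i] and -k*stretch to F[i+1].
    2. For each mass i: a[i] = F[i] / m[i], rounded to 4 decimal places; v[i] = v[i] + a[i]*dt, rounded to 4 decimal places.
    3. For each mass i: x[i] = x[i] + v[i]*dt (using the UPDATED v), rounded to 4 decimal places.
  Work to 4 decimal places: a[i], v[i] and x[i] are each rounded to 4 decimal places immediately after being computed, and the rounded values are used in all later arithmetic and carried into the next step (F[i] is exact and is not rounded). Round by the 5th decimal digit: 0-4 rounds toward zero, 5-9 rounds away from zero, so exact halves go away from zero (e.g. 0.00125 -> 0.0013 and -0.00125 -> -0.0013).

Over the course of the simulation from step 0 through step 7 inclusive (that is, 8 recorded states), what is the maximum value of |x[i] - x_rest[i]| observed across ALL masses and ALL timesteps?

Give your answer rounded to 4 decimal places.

Step 0: x=[4.0000 12.0000] v=[0.0000 0.0000]
Step 1: x=[4.4800 11.7600] v=[2.4000 -1.2000]
Step 2: x=[5.3248 11.3376] v=[4.2240 -2.1120]
Step 3: x=[6.3316 10.8342] v=[5.0342 -2.5171]
Step 4: x=[7.2589 10.3706] v=[4.6363 -2.3181]
Step 5: x=[7.8840 10.0580] v=[3.1257 -1.5628]
Step 6: x=[8.0570 9.9715] v=[0.8649 -0.4324]
Step 7: x=[7.7363 10.1319] v=[-1.6035 0.8018]
Max displacement = 3.0570

Answer: 3.0570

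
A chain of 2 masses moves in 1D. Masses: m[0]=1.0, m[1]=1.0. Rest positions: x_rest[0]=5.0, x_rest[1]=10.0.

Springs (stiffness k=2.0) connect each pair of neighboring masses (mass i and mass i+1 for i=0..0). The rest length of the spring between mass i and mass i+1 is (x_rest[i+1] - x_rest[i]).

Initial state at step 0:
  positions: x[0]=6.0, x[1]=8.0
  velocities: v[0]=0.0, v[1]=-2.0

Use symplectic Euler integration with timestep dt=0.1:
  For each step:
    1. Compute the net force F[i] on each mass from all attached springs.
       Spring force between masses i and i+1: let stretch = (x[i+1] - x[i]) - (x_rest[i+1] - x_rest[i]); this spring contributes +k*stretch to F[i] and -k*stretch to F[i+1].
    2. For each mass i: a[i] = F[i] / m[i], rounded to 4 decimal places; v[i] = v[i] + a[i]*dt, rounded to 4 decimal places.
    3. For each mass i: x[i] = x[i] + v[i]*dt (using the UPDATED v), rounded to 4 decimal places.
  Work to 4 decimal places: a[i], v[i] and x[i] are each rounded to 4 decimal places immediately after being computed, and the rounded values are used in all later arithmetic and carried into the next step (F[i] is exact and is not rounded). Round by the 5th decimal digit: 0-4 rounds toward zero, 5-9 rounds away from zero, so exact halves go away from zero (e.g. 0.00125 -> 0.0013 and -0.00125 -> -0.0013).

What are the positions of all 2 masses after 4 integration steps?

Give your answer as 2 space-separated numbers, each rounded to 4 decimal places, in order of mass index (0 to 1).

Answer: 5.3963 7.8037

Derivation:
Step 0: x=[6.0000 8.0000] v=[0.0000 -2.0000]
Step 1: x=[5.9400 7.8600] v=[-0.6000 -1.4000]
Step 2: x=[5.8184 7.7816] v=[-1.2160 -0.7840]
Step 3: x=[5.6361 7.7639] v=[-1.8234 -0.1766]
Step 4: x=[5.3963 7.8037] v=[-2.3978 0.3978]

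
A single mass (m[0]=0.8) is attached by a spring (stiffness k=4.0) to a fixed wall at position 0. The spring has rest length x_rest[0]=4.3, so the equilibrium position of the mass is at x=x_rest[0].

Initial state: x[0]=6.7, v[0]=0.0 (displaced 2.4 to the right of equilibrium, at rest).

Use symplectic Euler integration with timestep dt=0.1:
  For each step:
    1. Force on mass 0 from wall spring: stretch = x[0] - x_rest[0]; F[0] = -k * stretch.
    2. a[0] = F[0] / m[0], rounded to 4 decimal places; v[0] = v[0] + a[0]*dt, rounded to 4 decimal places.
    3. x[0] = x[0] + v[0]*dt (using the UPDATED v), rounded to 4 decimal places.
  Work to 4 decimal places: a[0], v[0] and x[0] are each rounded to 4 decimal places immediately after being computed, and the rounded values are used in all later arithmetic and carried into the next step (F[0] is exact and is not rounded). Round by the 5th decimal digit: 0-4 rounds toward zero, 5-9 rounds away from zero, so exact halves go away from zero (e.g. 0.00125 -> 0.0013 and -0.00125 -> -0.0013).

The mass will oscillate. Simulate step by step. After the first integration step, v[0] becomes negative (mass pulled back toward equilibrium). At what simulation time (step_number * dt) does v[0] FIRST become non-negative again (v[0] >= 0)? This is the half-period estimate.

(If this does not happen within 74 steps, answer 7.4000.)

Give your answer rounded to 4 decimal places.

Answer: 1.5000

Derivation:
Step 0: x=[6.7000] v=[0.0000]
Step 1: x=[6.5800] v=[-1.2000]
Step 2: x=[6.3460] v=[-2.3400]
Step 3: x=[6.0097] v=[-3.3630]
Step 4: x=[5.5879] v=[-4.2179]
Step 5: x=[5.1017] v=[-4.8619]
Step 6: x=[4.5754] v=[-5.2628]
Step 7: x=[4.0354] v=[-5.4005]
Step 8: x=[3.5086] v=[-5.2682]
Step 9: x=[3.0214] v=[-4.8725]
Step 10: x=[2.5981] v=[-4.2332]
Step 11: x=[2.2599] v=[-3.3823]
Step 12: x=[2.0237] v=[-2.3623]
Step 13: x=[1.9013] v=[-1.2242]
Step 14: x=[1.8988] v=[-0.0249]
Step 15: x=[2.0164] v=[1.1757]
First v>=0 after going negative at step 15, time=1.5000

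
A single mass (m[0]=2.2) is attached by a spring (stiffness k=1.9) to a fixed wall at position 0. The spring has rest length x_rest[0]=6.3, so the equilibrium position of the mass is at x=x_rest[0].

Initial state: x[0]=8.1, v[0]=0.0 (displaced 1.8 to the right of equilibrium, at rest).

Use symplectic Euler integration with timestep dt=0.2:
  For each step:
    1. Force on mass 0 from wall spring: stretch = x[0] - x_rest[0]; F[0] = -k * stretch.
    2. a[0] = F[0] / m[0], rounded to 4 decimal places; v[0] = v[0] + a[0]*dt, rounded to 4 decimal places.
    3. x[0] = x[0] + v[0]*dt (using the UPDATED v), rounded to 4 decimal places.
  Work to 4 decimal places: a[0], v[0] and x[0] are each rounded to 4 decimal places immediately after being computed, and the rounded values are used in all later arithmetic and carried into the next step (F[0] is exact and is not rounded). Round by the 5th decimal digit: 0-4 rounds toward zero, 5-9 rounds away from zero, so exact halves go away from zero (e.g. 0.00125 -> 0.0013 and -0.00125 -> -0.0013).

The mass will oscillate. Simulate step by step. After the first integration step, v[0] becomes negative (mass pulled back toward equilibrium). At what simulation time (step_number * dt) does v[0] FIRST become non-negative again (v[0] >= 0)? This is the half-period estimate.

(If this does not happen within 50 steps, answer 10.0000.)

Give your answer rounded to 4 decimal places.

Answer: 3.4000

Derivation:
Step 0: x=[8.1000] v=[0.0000]
Step 1: x=[8.0378] v=[-0.3109]
Step 2: x=[7.9156] v=[-0.6111]
Step 3: x=[7.7376] v=[-0.8902]
Step 4: x=[7.5099] v=[-1.1385]
Step 5: x=[7.2404] v=[-1.3475]
Step 6: x=[6.9384] v=[-1.5099]
Step 7: x=[6.6144] v=[-1.6202]
Step 8: x=[6.2795] v=[-1.6745]
Step 9: x=[5.9453] v=[-1.6710]
Step 10: x=[5.6234] v=[-1.6097]
Step 11: x=[5.3248] v=[-1.4928]
Step 12: x=[5.0599] v=[-1.3244]
Step 13: x=[4.8379] v=[-1.1102]
Step 14: x=[4.6664] v=[-0.8577]
Step 15: x=[4.5513] v=[-0.5755]
Step 16: x=[4.4966] v=[-0.2735]
Step 17: x=[4.5042] v=[0.0380]
First v>=0 after going negative at step 17, time=3.4000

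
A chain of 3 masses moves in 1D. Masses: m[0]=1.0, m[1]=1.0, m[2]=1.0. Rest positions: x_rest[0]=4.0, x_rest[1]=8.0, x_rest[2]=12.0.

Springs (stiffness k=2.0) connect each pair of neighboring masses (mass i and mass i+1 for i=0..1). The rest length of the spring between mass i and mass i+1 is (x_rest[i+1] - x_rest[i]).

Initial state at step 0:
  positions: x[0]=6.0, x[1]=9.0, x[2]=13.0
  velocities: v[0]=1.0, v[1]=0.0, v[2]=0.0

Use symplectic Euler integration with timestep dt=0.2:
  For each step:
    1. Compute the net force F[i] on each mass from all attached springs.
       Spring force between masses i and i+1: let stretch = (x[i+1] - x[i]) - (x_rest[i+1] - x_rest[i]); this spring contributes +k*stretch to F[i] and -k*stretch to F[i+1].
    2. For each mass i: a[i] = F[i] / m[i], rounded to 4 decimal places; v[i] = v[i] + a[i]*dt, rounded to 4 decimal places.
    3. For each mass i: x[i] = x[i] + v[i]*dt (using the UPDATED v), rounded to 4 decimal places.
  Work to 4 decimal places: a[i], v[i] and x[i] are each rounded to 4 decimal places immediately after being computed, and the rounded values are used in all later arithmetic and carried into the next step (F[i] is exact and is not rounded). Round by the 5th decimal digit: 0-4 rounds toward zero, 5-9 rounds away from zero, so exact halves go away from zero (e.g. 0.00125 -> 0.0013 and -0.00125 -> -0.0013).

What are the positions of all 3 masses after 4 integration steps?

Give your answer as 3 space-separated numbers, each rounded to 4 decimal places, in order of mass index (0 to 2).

Step 0: x=[6.0000 9.0000 13.0000] v=[1.0000 0.0000 0.0000]
Step 1: x=[6.1200 9.0800 13.0000] v=[0.6000 0.4000 0.0000]
Step 2: x=[6.1568 9.2368 13.0064] v=[0.1840 0.7840 0.0320]
Step 3: x=[6.1200 9.4488 13.0312] v=[-0.1840 1.0598 0.1242]
Step 4: x=[6.0295 9.6810 13.0894] v=[-0.4525 1.1612 0.2912]

Answer: 6.0295 9.6810 13.0894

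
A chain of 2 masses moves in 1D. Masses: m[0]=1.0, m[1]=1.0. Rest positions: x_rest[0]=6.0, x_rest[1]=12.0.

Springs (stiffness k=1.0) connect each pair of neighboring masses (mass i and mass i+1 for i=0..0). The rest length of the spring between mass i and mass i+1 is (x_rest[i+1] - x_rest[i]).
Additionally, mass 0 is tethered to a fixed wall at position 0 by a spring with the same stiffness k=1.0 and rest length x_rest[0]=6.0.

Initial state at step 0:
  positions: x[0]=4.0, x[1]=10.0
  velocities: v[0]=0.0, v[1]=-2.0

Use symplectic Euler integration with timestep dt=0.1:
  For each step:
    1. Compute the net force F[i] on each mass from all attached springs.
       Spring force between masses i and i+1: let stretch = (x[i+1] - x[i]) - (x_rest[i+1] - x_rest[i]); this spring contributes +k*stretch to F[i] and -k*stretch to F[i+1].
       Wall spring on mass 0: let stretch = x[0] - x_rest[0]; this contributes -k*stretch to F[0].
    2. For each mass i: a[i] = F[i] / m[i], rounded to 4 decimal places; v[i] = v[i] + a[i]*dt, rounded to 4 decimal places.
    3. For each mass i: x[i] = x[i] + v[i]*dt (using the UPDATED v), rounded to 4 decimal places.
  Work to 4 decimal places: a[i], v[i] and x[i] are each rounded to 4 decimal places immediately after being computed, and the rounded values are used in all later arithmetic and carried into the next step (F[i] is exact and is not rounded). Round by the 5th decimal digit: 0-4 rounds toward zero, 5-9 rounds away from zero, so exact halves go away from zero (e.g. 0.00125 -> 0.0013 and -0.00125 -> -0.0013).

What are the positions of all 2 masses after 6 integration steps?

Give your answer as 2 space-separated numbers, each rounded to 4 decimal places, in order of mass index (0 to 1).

Step 0: x=[4.0000 10.0000] v=[0.0000 -2.0000]
Step 1: x=[4.0200 9.8000] v=[0.2000 -2.0000]
Step 2: x=[4.0576 9.6022] v=[0.3760 -1.9780]
Step 3: x=[4.1101 9.4090] v=[0.5247 -1.9325]
Step 4: x=[4.1745 9.2228] v=[0.6436 -1.8624]
Step 5: x=[4.2476 9.0461] v=[0.7310 -1.7672]
Step 6: x=[4.3262 8.8814] v=[0.7861 -1.6471]

Answer: 4.3262 8.8814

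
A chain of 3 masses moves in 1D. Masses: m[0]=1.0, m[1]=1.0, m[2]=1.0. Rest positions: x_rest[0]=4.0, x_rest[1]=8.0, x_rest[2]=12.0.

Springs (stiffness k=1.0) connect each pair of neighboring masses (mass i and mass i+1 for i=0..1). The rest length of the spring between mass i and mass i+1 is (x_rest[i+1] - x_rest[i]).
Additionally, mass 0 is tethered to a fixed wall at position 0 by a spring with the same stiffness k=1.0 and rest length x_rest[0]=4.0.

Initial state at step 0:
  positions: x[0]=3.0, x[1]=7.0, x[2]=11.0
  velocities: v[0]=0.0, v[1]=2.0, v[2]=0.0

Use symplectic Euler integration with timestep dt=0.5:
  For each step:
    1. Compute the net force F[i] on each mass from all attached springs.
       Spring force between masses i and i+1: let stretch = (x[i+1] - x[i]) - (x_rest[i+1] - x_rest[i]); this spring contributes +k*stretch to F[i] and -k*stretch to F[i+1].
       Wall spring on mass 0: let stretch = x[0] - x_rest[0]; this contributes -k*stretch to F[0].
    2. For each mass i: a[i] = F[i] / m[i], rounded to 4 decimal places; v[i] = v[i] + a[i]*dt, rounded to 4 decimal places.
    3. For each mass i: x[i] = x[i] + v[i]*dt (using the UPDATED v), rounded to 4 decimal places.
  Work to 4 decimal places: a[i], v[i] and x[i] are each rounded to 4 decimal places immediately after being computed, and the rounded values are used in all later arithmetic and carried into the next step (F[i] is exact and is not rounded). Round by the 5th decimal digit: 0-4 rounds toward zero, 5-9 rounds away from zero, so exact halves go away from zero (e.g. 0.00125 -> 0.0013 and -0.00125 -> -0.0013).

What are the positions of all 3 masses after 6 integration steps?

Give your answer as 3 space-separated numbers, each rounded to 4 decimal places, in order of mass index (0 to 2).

Answer: 4.9613 9.1220 13.9275

Derivation:
Step 0: x=[3.0000 7.0000 11.0000] v=[0.0000 2.0000 0.0000]
Step 1: x=[3.2500 8.0000 11.0000] v=[0.5000 2.0000 0.0000]
Step 2: x=[3.8750 8.5625 11.2500] v=[1.2500 1.1250 0.5000]
Step 3: x=[4.7032 8.6250 11.8282] v=[1.6563 0.1250 1.1563]
Step 4: x=[5.3360 8.5079 12.6056] v=[1.2656 -0.2343 1.5547]
Step 5: x=[5.4278 8.6222 13.3586] v=[0.1836 0.2286 1.5059]
Step 6: x=[4.9613 9.1220 13.9275] v=[-0.9331 0.9996 1.1377]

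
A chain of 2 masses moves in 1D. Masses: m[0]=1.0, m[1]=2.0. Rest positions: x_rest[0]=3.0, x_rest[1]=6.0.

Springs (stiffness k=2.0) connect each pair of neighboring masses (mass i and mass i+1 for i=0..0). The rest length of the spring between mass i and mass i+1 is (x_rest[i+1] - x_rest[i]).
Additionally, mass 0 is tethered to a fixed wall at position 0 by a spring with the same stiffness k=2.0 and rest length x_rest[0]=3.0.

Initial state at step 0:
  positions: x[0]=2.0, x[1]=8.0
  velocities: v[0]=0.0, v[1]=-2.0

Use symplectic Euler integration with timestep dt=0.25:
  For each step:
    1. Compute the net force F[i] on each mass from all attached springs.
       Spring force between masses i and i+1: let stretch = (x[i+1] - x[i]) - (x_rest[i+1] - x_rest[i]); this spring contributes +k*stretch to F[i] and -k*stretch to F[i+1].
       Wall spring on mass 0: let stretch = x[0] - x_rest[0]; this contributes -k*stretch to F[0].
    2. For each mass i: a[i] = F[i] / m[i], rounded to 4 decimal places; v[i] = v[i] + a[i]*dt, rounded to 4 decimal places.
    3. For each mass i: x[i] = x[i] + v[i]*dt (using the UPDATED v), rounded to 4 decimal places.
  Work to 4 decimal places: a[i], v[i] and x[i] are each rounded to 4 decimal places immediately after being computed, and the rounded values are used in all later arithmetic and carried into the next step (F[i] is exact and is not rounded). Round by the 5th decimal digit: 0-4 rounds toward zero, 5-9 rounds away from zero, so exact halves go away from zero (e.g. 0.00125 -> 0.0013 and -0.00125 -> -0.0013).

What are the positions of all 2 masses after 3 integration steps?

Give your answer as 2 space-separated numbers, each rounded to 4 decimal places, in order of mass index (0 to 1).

Answer: 4.0699 5.6970

Derivation:
Step 0: x=[2.0000 8.0000] v=[0.0000 -2.0000]
Step 1: x=[2.5000 7.3125] v=[2.0000 -2.7500]
Step 2: x=[3.2891 6.5117] v=[3.1563 -3.2031]
Step 3: x=[4.0699 5.6970] v=[3.1231 -3.2588]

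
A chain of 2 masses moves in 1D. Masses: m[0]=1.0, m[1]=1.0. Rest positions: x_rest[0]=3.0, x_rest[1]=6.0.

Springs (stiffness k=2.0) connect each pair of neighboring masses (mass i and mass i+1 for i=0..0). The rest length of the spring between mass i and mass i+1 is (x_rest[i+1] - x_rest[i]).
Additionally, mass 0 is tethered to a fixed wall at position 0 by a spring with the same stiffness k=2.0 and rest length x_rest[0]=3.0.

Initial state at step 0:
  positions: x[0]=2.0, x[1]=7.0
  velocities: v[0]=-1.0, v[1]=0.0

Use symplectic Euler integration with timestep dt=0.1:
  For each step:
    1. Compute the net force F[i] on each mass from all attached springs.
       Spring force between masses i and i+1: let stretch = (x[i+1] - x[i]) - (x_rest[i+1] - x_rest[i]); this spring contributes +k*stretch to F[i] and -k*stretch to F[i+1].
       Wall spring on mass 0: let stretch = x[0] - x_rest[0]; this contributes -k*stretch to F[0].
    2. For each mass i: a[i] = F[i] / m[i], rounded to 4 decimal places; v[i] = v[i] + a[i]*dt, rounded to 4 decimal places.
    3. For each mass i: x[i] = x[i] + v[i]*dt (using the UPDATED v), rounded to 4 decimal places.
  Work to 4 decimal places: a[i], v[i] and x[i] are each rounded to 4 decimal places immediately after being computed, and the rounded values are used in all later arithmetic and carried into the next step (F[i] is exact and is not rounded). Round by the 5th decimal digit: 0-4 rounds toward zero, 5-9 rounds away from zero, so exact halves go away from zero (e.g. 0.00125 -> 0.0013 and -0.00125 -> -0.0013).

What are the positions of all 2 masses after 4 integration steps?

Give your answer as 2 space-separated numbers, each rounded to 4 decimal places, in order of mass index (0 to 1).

Answer: 2.1920 6.6100

Derivation:
Step 0: x=[2.0000 7.0000] v=[-1.0000 0.0000]
Step 1: x=[1.9600 6.9600] v=[-0.4000 -0.4000]
Step 2: x=[1.9808 6.8800] v=[0.2080 -0.8000]
Step 3: x=[2.0600 6.7620] v=[0.7917 -1.1798]
Step 4: x=[2.1920 6.6100] v=[1.3201 -1.5202]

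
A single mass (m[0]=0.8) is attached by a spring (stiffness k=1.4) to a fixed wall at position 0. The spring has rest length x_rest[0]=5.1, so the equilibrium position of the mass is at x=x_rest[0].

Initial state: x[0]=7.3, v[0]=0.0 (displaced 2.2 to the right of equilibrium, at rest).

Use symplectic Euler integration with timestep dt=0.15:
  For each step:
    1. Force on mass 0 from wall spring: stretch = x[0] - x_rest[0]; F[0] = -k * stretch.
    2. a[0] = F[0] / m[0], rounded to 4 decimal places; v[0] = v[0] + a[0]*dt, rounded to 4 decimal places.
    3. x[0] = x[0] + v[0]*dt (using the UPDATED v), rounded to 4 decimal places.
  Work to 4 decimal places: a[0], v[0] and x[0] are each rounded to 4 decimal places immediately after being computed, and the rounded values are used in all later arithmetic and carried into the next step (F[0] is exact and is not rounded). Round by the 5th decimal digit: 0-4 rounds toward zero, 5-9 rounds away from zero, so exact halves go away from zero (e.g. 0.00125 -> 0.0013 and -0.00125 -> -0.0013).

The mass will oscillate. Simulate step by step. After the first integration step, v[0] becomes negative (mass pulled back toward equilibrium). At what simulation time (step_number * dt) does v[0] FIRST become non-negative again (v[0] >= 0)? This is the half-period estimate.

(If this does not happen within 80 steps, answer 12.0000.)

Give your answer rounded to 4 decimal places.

Answer: 2.4000

Derivation:
Step 0: x=[7.3000] v=[0.0000]
Step 1: x=[7.2134] v=[-0.5775]
Step 2: x=[7.0436] v=[-1.1323]
Step 3: x=[6.7972] v=[-1.6425]
Step 4: x=[6.4840] v=[-2.0880]
Step 5: x=[6.1163] v=[-2.4513]
Step 6: x=[5.7086] v=[-2.7181]
Step 7: x=[5.2769] v=[-2.8779]
Step 8: x=[4.8383] v=[-2.9243]
Step 9: x=[4.4100] v=[-2.8556]
Step 10: x=[4.0088] v=[-2.6745]
Step 11: x=[3.6506] v=[-2.3881]
Step 12: x=[3.3495] v=[-2.0076]
Step 13: x=[3.1173] v=[-1.5481]
Step 14: x=[2.9632] v=[-1.0276]
Step 15: x=[2.8932] v=[-0.4667]
Step 16: x=[2.9101] v=[0.1126]
First v>=0 after going negative at step 16, time=2.4000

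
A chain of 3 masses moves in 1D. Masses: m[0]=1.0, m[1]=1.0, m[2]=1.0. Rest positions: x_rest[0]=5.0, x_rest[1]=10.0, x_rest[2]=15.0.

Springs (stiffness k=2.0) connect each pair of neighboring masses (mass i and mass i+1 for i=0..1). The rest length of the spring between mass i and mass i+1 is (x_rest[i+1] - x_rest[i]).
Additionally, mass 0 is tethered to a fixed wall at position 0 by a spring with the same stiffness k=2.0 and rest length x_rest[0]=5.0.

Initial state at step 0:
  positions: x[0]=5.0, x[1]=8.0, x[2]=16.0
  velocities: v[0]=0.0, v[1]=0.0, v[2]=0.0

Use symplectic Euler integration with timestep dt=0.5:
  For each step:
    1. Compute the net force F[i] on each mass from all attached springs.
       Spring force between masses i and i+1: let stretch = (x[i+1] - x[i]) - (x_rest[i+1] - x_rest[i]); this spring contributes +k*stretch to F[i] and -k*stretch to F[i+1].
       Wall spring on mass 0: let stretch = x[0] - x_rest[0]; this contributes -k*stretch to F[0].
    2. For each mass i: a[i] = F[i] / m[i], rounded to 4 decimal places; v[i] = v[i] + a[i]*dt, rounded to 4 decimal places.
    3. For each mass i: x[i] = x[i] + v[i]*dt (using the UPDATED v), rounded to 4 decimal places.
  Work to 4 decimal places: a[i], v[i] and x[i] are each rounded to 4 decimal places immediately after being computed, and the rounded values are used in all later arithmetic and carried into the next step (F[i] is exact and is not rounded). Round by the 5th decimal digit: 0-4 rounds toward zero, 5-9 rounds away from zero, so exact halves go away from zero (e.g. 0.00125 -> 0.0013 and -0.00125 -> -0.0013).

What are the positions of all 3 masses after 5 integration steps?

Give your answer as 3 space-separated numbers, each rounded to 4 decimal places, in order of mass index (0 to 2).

Answer: 5.0625 9.4688 15.5000

Derivation:
Step 0: x=[5.0000 8.0000 16.0000] v=[0.0000 0.0000 0.0000]
Step 1: x=[4.0000 10.5000 14.5000] v=[-2.0000 5.0000 -3.0000]
Step 2: x=[4.2500 11.7500 13.5000] v=[0.5000 2.5000 -2.0000]
Step 3: x=[6.1250 10.1250 14.1250] v=[3.7500 -3.2500 1.2500]
Step 4: x=[6.9375 8.5000 15.2500] v=[1.6250 -3.2500 2.2500]
Step 5: x=[5.0625 9.4688 15.5000] v=[-3.7500 1.9375 0.5000]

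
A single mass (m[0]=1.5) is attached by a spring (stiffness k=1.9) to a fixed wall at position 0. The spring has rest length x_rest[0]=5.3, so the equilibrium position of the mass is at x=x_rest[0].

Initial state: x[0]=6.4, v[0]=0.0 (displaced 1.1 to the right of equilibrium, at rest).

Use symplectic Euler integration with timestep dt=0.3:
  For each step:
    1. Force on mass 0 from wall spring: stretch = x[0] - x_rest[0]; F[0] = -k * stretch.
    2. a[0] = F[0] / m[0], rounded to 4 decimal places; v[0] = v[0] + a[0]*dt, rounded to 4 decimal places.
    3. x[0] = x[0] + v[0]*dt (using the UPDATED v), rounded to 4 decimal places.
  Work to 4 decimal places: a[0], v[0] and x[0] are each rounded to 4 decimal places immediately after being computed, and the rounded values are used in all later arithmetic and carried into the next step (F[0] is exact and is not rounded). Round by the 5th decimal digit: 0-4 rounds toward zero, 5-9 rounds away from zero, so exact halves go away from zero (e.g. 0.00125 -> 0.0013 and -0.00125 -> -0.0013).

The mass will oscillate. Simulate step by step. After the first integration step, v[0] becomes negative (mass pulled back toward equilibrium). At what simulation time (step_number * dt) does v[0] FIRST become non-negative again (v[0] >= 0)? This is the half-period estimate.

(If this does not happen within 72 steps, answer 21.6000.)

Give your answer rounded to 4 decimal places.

Answer: 3.0000

Derivation:
Step 0: x=[6.4000] v=[0.0000]
Step 1: x=[6.2746] v=[-0.4180]
Step 2: x=[6.0381] v=[-0.7884]
Step 3: x=[5.7174] v=[-1.0689]
Step 4: x=[5.3492] v=[-1.2275]
Step 5: x=[4.9753] v=[-1.2462]
Step 6: x=[4.6385] v=[-1.1228]
Step 7: x=[4.3771] v=[-0.8714]
Step 8: x=[4.2209] v=[-0.5207]
Step 9: x=[4.1877] v=[-0.1106]
Step 10: x=[4.2813] v=[0.3121]
First v>=0 after going negative at step 10, time=3.0000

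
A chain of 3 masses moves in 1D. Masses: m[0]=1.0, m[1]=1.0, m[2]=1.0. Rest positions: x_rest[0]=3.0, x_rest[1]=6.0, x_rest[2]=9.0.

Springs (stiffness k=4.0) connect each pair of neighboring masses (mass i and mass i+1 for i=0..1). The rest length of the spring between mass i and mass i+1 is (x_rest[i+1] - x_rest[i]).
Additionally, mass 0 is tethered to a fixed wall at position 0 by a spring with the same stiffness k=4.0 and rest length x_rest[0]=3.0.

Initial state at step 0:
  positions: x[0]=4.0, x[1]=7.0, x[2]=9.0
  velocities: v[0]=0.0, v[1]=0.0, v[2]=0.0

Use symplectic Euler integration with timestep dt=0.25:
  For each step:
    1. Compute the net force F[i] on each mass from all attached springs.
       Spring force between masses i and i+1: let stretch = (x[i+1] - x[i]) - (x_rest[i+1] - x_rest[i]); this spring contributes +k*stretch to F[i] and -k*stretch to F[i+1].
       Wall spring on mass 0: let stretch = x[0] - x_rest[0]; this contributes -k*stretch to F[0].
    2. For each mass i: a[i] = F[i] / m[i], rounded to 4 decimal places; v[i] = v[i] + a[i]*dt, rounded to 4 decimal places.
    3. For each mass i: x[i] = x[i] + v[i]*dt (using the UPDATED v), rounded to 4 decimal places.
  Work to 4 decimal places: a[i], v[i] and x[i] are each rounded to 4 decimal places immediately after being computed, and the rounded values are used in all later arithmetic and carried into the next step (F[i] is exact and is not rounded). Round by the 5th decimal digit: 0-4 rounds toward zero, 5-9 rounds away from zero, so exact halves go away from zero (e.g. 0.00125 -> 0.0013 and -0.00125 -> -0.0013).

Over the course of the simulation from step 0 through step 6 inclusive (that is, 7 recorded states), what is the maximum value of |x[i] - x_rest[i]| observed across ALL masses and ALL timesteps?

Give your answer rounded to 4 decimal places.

Answer: 1.0274

Derivation:
Step 0: x=[4.0000 7.0000 9.0000] v=[0.0000 0.0000 0.0000]
Step 1: x=[3.7500 6.7500 9.2500] v=[-1.0000 -1.0000 1.0000]
Step 2: x=[3.3125 6.3750 9.6250] v=[-1.7500 -1.5000 1.5000]
Step 3: x=[2.8125 6.0469 9.9375] v=[-2.0000 -1.3125 1.2500]
Step 4: x=[2.4180 5.8828 10.0274] v=[-1.5781 -0.6563 0.3594]
Step 5: x=[2.2852 5.8887 9.8311] v=[-0.5313 0.0235 -0.7852]
Step 6: x=[2.4820 5.9793 9.3992] v=[0.7870 0.3624 -1.7276]
Max displacement = 1.0274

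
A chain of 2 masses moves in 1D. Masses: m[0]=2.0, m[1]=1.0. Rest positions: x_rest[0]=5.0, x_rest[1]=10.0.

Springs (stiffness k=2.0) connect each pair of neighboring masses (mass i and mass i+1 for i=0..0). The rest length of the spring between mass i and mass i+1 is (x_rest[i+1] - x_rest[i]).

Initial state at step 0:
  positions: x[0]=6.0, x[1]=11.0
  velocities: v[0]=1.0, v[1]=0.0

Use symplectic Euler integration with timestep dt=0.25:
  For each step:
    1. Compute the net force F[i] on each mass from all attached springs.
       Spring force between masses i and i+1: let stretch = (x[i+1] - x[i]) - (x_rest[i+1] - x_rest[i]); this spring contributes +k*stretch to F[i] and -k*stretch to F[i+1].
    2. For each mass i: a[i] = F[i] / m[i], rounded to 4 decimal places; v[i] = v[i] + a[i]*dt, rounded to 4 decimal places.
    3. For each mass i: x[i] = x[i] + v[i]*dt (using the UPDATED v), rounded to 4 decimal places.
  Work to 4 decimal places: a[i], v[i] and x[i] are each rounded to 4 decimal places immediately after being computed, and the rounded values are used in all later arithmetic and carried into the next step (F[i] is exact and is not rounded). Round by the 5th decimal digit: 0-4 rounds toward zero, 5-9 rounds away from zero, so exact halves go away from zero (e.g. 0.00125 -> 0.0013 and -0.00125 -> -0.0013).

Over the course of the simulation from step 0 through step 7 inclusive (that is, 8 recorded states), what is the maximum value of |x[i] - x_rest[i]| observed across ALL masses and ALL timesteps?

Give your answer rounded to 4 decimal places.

Step 0: x=[6.0000 11.0000] v=[1.0000 0.0000]
Step 1: x=[6.2500 11.0000] v=[1.0000 0.0000]
Step 2: x=[6.4844 11.0313] v=[0.9375 0.1250]
Step 3: x=[6.6905 11.1192] v=[0.8242 0.3516]
Step 4: x=[6.8609 11.2785] v=[0.6814 0.6373]
Step 5: x=[6.9949 11.5106] v=[0.5358 0.9285]
Step 6: x=[7.0986 11.8033] v=[0.4147 1.1707]
Step 7: x=[7.1838 12.1329] v=[0.3409 1.3184]
Max displacement = 2.1838

Answer: 2.1838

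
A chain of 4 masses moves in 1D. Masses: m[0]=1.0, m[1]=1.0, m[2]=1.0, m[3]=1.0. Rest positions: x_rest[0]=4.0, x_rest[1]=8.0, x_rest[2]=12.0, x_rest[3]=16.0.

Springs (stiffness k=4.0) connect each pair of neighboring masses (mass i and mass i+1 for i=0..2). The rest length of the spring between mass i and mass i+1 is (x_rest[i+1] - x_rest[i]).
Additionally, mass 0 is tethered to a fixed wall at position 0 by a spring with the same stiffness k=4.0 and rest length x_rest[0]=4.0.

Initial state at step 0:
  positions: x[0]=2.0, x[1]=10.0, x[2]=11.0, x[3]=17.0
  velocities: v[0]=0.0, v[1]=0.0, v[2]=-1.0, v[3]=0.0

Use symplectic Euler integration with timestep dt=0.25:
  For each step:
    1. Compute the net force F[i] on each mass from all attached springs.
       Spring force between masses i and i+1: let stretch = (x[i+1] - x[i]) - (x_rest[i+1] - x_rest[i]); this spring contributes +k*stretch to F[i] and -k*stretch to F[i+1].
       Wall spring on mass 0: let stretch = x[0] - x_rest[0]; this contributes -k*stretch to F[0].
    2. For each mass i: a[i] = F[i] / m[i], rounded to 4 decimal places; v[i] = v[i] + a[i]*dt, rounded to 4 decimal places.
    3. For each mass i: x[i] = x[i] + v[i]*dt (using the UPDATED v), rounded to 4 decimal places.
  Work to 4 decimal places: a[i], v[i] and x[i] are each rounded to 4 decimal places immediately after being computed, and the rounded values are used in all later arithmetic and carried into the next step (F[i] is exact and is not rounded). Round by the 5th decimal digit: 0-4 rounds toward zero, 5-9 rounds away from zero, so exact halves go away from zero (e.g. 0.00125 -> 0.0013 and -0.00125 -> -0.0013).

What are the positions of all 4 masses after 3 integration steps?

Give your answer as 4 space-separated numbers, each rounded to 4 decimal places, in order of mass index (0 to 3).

Answer: 6.0313 5.7500 13.3125 15.5781

Derivation:
Step 0: x=[2.0000 10.0000 11.0000 17.0000] v=[0.0000 0.0000 -1.0000 0.0000]
Step 1: x=[3.5000 8.2500 12.0000 16.5000] v=[6.0000 -7.0000 4.0000 -2.0000]
Step 2: x=[5.3125 6.2500 13.1875 15.8750] v=[7.2500 -8.0000 4.7500 -2.5000]
Step 3: x=[6.0313 5.7500 13.3125 15.5781] v=[2.8750 -2.0000 0.5000 -1.1875]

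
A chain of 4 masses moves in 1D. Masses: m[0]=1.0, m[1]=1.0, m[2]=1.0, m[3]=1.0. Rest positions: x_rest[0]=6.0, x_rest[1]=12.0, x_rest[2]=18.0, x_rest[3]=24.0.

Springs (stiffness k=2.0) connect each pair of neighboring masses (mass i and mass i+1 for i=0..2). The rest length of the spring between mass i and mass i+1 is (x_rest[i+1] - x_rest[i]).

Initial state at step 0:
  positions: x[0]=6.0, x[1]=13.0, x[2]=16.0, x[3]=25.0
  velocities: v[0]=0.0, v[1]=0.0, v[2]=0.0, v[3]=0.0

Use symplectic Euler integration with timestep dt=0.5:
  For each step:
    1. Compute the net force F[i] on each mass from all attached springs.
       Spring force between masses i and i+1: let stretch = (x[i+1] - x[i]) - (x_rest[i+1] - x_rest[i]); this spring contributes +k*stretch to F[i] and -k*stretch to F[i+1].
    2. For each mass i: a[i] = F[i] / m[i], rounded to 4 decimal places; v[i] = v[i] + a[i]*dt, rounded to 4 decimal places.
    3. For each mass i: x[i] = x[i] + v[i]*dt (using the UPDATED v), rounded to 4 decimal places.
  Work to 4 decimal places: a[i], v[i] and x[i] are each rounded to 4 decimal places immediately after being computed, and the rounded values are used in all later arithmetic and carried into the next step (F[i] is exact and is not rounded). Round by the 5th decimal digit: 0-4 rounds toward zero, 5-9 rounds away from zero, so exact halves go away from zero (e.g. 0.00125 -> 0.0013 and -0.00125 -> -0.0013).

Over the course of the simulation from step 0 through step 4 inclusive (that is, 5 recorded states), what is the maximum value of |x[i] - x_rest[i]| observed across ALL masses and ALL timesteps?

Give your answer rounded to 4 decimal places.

Step 0: x=[6.0000 13.0000 16.0000 25.0000] v=[0.0000 0.0000 0.0000 0.0000]
Step 1: x=[6.5000 11.0000 19.0000 23.5000] v=[1.0000 -4.0000 6.0000 -3.0000]
Step 2: x=[6.2500 10.7500 20.2500 22.7500] v=[-0.5000 -0.5000 2.5000 -1.5000]
Step 3: x=[5.2500 13.0000 18.0000 23.7500] v=[-2.0000 4.5000 -4.5000 2.0000]
Step 4: x=[5.1250 13.8750 16.1250 24.8750] v=[-0.2500 1.7500 -3.7500 2.2500]
Max displacement = 2.2500

Answer: 2.2500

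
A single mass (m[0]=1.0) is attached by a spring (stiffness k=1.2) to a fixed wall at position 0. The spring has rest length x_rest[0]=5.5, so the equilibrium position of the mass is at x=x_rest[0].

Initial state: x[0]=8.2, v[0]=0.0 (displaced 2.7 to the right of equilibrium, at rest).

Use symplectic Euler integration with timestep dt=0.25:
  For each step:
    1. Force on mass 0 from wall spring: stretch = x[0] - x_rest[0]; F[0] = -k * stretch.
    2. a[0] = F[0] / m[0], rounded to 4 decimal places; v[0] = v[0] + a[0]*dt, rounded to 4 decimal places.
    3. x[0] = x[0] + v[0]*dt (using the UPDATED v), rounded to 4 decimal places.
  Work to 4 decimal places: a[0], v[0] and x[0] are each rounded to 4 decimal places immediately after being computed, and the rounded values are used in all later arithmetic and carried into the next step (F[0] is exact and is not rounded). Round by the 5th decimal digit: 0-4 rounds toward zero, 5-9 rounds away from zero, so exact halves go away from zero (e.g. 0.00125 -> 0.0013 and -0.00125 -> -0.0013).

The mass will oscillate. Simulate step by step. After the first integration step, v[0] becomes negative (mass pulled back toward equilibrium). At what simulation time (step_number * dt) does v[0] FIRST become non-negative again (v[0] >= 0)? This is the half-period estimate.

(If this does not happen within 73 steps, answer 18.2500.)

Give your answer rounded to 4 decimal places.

Step 0: x=[8.2000] v=[0.0000]
Step 1: x=[7.9975] v=[-0.8100]
Step 2: x=[7.6077] v=[-1.5593]
Step 3: x=[7.0598] v=[-2.1916]
Step 4: x=[6.3949] v=[-2.6596]
Step 5: x=[5.6629] v=[-2.9281]
Step 6: x=[4.9187] v=[-2.9770]
Step 7: x=[4.2181] v=[-2.8026]
Step 8: x=[3.6136] v=[-2.4180]
Step 9: x=[3.1506] v=[-1.8521]
Step 10: x=[2.8638] v=[-1.1473]
Step 11: x=[2.7747] v=[-0.3565]
Step 12: x=[2.8900] v=[0.4611]
First v>=0 after going negative at step 12, time=3.0000

Answer: 3.0000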